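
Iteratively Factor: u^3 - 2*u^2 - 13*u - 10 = (u + 1)*(u^2 - 3*u - 10) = (u - 5)*(u + 1)*(u + 2)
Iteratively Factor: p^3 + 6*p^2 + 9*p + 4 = (p + 4)*(p^2 + 2*p + 1) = (p + 1)*(p + 4)*(p + 1)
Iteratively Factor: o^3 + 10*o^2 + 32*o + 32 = (o + 4)*(o^2 + 6*o + 8) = (o + 2)*(o + 4)*(o + 4)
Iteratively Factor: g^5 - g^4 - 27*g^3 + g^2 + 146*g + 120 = (g - 5)*(g^4 + 4*g^3 - 7*g^2 - 34*g - 24) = (g - 5)*(g + 2)*(g^3 + 2*g^2 - 11*g - 12) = (g - 5)*(g + 2)*(g + 4)*(g^2 - 2*g - 3) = (g - 5)*(g - 3)*(g + 2)*(g + 4)*(g + 1)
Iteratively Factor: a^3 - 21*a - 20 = (a - 5)*(a^2 + 5*a + 4) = (a - 5)*(a + 4)*(a + 1)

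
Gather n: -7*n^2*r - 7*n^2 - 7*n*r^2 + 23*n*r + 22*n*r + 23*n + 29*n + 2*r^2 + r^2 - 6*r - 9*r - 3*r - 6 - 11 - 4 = n^2*(-7*r - 7) + n*(-7*r^2 + 45*r + 52) + 3*r^2 - 18*r - 21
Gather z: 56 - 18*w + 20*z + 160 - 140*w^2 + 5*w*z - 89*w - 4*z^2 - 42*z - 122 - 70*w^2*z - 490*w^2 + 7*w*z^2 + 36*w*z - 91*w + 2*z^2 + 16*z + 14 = -630*w^2 - 198*w + z^2*(7*w - 2) + z*(-70*w^2 + 41*w - 6) + 108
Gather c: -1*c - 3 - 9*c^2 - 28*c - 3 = -9*c^2 - 29*c - 6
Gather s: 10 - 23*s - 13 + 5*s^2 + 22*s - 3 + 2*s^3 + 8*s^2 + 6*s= 2*s^3 + 13*s^2 + 5*s - 6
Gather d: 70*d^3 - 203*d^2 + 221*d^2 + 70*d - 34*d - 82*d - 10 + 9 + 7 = 70*d^3 + 18*d^2 - 46*d + 6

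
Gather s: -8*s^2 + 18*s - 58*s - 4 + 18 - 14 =-8*s^2 - 40*s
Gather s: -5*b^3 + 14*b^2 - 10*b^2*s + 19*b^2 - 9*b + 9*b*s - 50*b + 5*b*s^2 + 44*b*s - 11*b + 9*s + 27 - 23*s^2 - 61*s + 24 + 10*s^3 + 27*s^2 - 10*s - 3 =-5*b^3 + 33*b^2 - 70*b + 10*s^3 + s^2*(5*b + 4) + s*(-10*b^2 + 53*b - 62) + 48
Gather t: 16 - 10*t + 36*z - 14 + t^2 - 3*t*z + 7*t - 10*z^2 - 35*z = t^2 + t*(-3*z - 3) - 10*z^2 + z + 2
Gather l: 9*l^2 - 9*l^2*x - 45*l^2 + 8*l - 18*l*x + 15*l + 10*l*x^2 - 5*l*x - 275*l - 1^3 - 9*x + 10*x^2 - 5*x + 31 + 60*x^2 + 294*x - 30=l^2*(-9*x - 36) + l*(10*x^2 - 23*x - 252) + 70*x^2 + 280*x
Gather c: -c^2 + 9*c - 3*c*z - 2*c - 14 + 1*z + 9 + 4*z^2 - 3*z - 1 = -c^2 + c*(7 - 3*z) + 4*z^2 - 2*z - 6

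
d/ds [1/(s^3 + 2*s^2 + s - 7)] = (-3*s^2 - 4*s - 1)/(s^3 + 2*s^2 + s - 7)^2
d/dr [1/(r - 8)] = -1/(r - 8)^2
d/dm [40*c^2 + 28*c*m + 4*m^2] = 28*c + 8*m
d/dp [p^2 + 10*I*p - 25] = 2*p + 10*I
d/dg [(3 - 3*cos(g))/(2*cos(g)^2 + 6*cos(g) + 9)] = 3*(4*cos(g) - cos(2*g) + 14)*sin(g)/(6*cos(g) + cos(2*g) + 10)^2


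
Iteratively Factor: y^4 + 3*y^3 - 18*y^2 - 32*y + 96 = (y - 3)*(y^3 + 6*y^2 - 32) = (y - 3)*(y + 4)*(y^2 + 2*y - 8) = (y - 3)*(y - 2)*(y + 4)*(y + 4)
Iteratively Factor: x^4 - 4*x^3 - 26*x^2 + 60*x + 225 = (x - 5)*(x^3 + x^2 - 21*x - 45) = (x - 5)*(x + 3)*(x^2 - 2*x - 15) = (x - 5)^2*(x + 3)*(x + 3)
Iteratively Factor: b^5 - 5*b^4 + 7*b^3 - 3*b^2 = (b)*(b^4 - 5*b^3 + 7*b^2 - 3*b) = b^2*(b^3 - 5*b^2 + 7*b - 3) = b^2*(b - 1)*(b^2 - 4*b + 3) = b^2*(b - 3)*(b - 1)*(b - 1)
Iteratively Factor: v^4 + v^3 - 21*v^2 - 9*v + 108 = (v + 3)*(v^3 - 2*v^2 - 15*v + 36) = (v - 3)*(v + 3)*(v^2 + v - 12) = (v - 3)*(v + 3)*(v + 4)*(v - 3)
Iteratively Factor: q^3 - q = (q)*(q^2 - 1) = q*(q - 1)*(q + 1)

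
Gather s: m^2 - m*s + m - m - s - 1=m^2 + s*(-m - 1) - 1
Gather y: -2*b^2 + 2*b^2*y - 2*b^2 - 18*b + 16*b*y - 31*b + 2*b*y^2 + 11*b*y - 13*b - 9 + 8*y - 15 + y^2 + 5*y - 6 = -4*b^2 - 62*b + y^2*(2*b + 1) + y*(2*b^2 + 27*b + 13) - 30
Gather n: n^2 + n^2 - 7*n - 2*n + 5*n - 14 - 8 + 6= 2*n^2 - 4*n - 16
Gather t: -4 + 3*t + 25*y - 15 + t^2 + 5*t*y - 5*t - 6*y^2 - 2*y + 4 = t^2 + t*(5*y - 2) - 6*y^2 + 23*y - 15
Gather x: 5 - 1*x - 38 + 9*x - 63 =8*x - 96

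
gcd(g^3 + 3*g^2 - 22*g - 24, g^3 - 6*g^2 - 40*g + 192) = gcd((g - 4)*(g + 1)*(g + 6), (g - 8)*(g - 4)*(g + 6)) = g^2 + 2*g - 24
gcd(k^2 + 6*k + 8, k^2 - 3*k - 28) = k + 4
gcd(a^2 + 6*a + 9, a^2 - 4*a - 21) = a + 3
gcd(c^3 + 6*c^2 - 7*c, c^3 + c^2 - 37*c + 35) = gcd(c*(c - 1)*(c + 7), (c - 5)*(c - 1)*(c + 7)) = c^2 + 6*c - 7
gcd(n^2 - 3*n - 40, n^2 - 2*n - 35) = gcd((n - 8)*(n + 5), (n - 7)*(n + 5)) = n + 5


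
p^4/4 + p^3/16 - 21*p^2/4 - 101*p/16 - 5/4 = (p/4 + 1)*(p - 5)*(p + 1/4)*(p + 1)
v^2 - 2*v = v*(v - 2)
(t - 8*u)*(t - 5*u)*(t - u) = t^3 - 14*t^2*u + 53*t*u^2 - 40*u^3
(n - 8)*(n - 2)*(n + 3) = n^3 - 7*n^2 - 14*n + 48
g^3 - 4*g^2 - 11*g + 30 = (g - 5)*(g - 2)*(g + 3)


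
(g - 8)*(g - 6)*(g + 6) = g^3 - 8*g^2 - 36*g + 288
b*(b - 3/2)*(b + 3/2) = b^3 - 9*b/4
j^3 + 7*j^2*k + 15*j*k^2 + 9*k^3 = (j + k)*(j + 3*k)^2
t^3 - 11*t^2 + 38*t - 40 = (t - 5)*(t - 4)*(t - 2)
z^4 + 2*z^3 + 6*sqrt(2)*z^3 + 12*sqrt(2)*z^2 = z^2*(z + 2)*(z + 6*sqrt(2))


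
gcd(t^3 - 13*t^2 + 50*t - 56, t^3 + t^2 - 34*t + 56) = t^2 - 6*t + 8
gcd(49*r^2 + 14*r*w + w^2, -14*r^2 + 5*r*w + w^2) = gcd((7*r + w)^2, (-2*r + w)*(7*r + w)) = 7*r + w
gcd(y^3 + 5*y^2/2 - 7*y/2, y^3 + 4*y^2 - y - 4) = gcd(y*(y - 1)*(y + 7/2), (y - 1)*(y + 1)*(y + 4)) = y - 1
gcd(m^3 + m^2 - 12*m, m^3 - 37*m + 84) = m - 3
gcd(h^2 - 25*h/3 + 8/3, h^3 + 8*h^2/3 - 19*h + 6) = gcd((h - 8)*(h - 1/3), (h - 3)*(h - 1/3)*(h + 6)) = h - 1/3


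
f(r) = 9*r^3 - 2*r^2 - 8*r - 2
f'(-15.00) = 6127.00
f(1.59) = 16.40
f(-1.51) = -25.47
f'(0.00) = -8.00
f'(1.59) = 53.90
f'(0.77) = 4.93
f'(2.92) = 210.53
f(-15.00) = -30707.00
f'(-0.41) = -1.82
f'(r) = 27*r^2 - 4*r - 8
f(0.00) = -2.00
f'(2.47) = 146.84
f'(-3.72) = 380.52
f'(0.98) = 14.01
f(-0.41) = 0.32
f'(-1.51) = 59.60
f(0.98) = -3.29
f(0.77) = -5.24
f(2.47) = 101.66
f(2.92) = 181.66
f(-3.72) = -463.23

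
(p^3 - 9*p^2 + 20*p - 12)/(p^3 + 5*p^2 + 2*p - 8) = (p^2 - 8*p + 12)/(p^2 + 6*p + 8)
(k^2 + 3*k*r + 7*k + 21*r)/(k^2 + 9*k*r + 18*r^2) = (k + 7)/(k + 6*r)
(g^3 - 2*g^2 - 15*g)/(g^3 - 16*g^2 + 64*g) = (g^2 - 2*g - 15)/(g^2 - 16*g + 64)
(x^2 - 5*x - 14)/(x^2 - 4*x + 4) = (x^2 - 5*x - 14)/(x^2 - 4*x + 4)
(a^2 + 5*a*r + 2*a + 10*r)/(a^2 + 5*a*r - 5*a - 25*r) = (a + 2)/(a - 5)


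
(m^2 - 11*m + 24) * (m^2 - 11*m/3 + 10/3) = m^4 - 44*m^3/3 + 203*m^2/3 - 374*m/3 + 80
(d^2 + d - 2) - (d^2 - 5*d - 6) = 6*d + 4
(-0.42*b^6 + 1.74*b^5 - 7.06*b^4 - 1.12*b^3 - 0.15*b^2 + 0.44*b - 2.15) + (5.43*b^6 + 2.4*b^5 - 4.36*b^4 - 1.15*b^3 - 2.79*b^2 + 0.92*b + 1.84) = 5.01*b^6 + 4.14*b^5 - 11.42*b^4 - 2.27*b^3 - 2.94*b^2 + 1.36*b - 0.31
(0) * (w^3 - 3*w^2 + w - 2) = 0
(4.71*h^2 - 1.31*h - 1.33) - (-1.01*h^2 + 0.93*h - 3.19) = 5.72*h^2 - 2.24*h + 1.86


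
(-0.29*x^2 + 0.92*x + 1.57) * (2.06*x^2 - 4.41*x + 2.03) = -0.5974*x^4 + 3.1741*x^3 - 1.4117*x^2 - 5.0561*x + 3.1871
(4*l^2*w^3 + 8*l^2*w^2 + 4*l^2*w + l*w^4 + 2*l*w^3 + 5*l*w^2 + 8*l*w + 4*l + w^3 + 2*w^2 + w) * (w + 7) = 4*l^2*w^4 + 36*l^2*w^3 + 60*l^2*w^2 + 28*l^2*w + l*w^5 + 9*l*w^4 + 19*l*w^3 + 43*l*w^2 + 60*l*w + 28*l + w^4 + 9*w^3 + 15*w^2 + 7*w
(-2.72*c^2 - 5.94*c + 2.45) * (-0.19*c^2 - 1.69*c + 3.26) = 0.5168*c^4 + 5.7254*c^3 + 0.7059*c^2 - 23.5049*c + 7.987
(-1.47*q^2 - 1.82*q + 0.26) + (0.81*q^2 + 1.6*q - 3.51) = -0.66*q^2 - 0.22*q - 3.25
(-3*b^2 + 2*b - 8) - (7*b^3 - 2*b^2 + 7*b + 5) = -7*b^3 - b^2 - 5*b - 13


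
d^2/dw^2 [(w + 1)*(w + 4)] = 2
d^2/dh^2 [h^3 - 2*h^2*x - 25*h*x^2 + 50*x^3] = 6*h - 4*x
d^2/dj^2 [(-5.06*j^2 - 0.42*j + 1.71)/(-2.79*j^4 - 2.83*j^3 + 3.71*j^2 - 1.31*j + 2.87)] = (236.325276*j^8 + 278.945316*j^7 - 27.3559399999997*j^6 - 632.876778*j^5 + 978.442374*j^4 + 962.52414*j^3 - 625.895148*j^2 - 60.300324*j + 117.061648)/(21.717639*j^12 + 66.087009*j^11 - 19.60254*j^10 - 122.501582*j^9 + 21.105561*j^8 - 68.989842*j^7 - 9.93968300000001*j^6 + 186.52317*j^5 - 132.505947*j^4 + 155.870294*j^3 - 106.452318*j^2 + 32.371017*j - 23.639903)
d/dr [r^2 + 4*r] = 2*r + 4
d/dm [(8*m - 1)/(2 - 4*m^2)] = 2*(4*m^2 - m + 2)/(4*m^4 - 4*m^2 + 1)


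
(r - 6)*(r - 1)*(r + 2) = r^3 - 5*r^2 - 8*r + 12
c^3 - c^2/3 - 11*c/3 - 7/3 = (c - 7/3)*(c + 1)^2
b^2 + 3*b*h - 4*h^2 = (b - h)*(b + 4*h)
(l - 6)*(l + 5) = l^2 - l - 30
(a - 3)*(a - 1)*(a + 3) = a^3 - a^2 - 9*a + 9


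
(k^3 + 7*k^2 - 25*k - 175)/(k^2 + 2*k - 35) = k + 5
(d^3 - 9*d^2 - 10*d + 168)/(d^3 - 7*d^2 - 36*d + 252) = (d + 4)/(d + 6)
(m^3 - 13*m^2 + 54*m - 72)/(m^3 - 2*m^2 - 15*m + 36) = (m^2 - 10*m + 24)/(m^2 + m - 12)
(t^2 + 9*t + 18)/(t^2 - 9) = (t + 6)/(t - 3)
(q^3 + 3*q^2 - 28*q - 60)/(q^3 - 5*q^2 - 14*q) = (q^2 + q - 30)/(q*(q - 7))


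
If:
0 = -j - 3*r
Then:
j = -3*r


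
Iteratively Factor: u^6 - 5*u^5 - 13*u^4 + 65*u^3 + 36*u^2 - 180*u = (u - 3)*(u^5 - 2*u^4 - 19*u^3 + 8*u^2 + 60*u) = (u - 3)*(u - 2)*(u^4 - 19*u^2 - 30*u) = (u - 3)*(u - 2)*(u + 3)*(u^3 - 3*u^2 - 10*u) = (u - 5)*(u - 3)*(u - 2)*(u + 3)*(u^2 + 2*u) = (u - 5)*(u - 3)*(u - 2)*(u + 2)*(u + 3)*(u)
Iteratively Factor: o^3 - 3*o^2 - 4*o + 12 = (o - 2)*(o^2 - o - 6) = (o - 2)*(o + 2)*(o - 3)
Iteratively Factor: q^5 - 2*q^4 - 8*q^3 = (q)*(q^4 - 2*q^3 - 8*q^2) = q^2*(q^3 - 2*q^2 - 8*q) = q^2*(q + 2)*(q^2 - 4*q) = q^2*(q - 4)*(q + 2)*(q)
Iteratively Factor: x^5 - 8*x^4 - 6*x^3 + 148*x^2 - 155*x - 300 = (x - 5)*(x^4 - 3*x^3 - 21*x^2 + 43*x + 60) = (x - 5)*(x - 3)*(x^3 - 21*x - 20) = (x - 5)*(x - 3)*(x + 4)*(x^2 - 4*x - 5) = (x - 5)*(x - 3)*(x + 1)*(x + 4)*(x - 5)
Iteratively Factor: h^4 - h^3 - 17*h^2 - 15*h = (h)*(h^3 - h^2 - 17*h - 15) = h*(h + 1)*(h^2 - 2*h - 15) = h*(h + 1)*(h + 3)*(h - 5)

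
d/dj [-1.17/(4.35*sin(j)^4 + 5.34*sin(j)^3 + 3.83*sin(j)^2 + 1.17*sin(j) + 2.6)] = (20.358*sin(j)^3 + 18.7434*sin(j)^2 + 8.9622*sin(j) + 1.3689)*cos(j)/(4.35*sin(j)^4 + 5.34*sin(j)^3 + 3.83*sin(j)^2 + 1.17*sin(j) + 2.6)^2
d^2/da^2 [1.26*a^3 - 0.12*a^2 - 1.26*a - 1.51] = 7.56*a - 0.24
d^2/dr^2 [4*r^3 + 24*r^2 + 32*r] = 24*r + 48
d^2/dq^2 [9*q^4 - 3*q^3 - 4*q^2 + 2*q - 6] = 108*q^2 - 18*q - 8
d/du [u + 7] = 1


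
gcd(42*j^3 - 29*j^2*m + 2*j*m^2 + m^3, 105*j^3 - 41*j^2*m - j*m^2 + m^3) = 21*j^2 - 4*j*m - m^2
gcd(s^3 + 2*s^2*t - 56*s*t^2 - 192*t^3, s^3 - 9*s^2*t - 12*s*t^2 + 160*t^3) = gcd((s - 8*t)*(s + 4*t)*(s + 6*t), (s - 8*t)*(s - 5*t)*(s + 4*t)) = s^2 - 4*s*t - 32*t^2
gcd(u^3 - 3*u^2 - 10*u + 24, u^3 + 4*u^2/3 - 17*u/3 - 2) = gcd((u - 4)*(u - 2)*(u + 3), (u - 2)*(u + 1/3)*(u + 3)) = u^2 + u - 6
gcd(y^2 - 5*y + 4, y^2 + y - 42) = 1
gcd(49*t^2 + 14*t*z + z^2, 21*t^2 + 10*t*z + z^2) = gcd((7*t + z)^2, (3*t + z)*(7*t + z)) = 7*t + z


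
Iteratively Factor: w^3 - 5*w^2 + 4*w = (w - 4)*(w^2 - w) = w*(w - 4)*(w - 1)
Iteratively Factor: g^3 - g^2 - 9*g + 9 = (g - 3)*(g^2 + 2*g - 3) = (g - 3)*(g + 3)*(g - 1)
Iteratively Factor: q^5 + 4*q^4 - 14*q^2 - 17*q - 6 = (q + 1)*(q^4 + 3*q^3 - 3*q^2 - 11*q - 6) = (q + 1)*(q + 3)*(q^3 - 3*q - 2) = (q + 1)^2*(q + 3)*(q^2 - q - 2) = (q + 1)^3*(q + 3)*(q - 2)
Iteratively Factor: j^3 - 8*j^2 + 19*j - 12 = (j - 4)*(j^2 - 4*j + 3) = (j - 4)*(j - 3)*(j - 1)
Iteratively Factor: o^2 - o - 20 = (o - 5)*(o + 4)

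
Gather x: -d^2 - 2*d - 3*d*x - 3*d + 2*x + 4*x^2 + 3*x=-d^2 - 5*d + 4*x^2 + x*(5 - 3*d)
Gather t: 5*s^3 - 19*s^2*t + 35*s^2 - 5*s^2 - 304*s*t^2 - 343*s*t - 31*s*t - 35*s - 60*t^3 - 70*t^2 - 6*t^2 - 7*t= 5*s^3 + 30*s^2 - 35*s - 60*t^3 + t^2*(-304*s - 76) + t*(-19*s^2 - 374*s - 7)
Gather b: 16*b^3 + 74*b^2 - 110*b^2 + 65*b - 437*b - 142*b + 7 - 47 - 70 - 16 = 16*b^3 - 36*b^2 - 514*b - 126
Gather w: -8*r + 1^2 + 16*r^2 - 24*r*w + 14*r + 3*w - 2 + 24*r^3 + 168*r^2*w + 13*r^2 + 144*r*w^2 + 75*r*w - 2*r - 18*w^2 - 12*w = 24*r^3 + 29*r^2 + 4*r + w^2*(144*r - 18) + w*(168*r^2 + 51*r - 9) - 1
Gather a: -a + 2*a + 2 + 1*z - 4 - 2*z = a - z - 2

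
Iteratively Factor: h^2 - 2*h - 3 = (h - 3)*(h + 1)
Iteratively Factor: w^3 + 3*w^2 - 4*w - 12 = (w + 3)*(w^2 - 4) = (w - 2)*(w + 3)*(w + 2)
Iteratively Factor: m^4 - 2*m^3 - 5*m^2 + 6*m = (m - 1)*(m^3 - m^2 - 6*m) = (m - 3)*(m - 1)*(m^2 + 2*m) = (m - 3)*(m - 1)*(m + 2)*(m)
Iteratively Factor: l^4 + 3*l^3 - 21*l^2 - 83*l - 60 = (l - 5)*(l^3 + 8*l^2 + 19*l + 12) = (l - 5)*(l + 4)*(l^2 + 4*l + 3) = (l - 5)*(l + 3)*(l + 4)*(l + 1)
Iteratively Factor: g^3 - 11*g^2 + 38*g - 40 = (g - 4)*(g^2 - 7*g + 10) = (g - 5)*(g - 4)*(g - 2)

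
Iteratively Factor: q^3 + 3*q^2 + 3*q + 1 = (q + 1)*(q^2 + 2*q + 1) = (q + 1)^2*(q + 1)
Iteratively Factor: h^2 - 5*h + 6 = (h - 3)*(h - 2)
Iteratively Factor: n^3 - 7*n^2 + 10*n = (n)*(n^2 - 7*n + 10) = n*(n - 2)*(n - 5)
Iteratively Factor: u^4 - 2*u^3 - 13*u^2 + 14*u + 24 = (u + 3)*(u^3 - 5*u^2 + 2*u + 8) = (u - 4)*(u + 3)*(u^2 - u - 2) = (u - 4)*(u - 2)*(u + 3)*(u + 1)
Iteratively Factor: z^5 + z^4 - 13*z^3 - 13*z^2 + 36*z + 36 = (z + 1)*(z^4 - 13*z^2 + 36) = (z - 2)*(z + 1)*(z^3 + 2*z^2 - 9*z - 18) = (z - 2)*(z + 1)*(z + 3)*(z^2 - z - 6) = (z - 2)*(z + 1)*(z + 2)*(z + 3)*(z - 3)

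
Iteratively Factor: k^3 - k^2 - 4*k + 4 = (k - 1)*(k^2 - 4) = (k - 2)*(k - 1)*(k + 2)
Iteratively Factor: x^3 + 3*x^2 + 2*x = (x + 1)*(x^2 + 2*x) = (x + 1)*(x + 2)*(x)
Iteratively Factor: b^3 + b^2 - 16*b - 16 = (b + 4)*(b^2 - 3*b - 4) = (b + 1)*(b + 4)*(b - 4)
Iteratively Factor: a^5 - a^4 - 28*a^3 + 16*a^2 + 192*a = (a - 4)*(a^4 + 3*a^3 - 16*a^2 - 48*a) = a*(a - 4)*(a^3 + 3*a^2 - 16*a - 48) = a*(a - 4)*(a + 4)*(a^2 - a - 12) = a*(a - 4)^2*(a + 4)*(a + 3)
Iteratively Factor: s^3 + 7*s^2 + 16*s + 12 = (s + 3)*(s^2 + 4*s + 4) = (s + 2)*(s + 3)*(s + 2)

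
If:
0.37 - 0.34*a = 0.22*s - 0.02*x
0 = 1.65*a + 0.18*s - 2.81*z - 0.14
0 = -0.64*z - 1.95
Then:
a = -0.0119284294234592*x - 6.35976847249834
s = 0.10934393638171*x + 11.5105512756793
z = -3.05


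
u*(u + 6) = u^2 + 6*u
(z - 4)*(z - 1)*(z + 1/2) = z^3 - 9*z^2/2 + 3*z/2 + 2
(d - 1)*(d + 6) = d^2 + 5*d - 6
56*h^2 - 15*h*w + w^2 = (-8*h + w)*(-7*h + w)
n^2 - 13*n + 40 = (n - 8)*(n - 5)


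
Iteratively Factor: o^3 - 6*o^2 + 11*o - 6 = (o - 1)*(o^2 - 5*o + 6) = (o - 2)*(o - 1)*(o - 3)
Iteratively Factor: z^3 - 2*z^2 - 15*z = (z)*(z^2 - 2*z - 15) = z*(z - 5)*(z + 3)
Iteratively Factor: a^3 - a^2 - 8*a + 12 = (a - 2)*(a^2 + a - 6) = (a - 2)*(a + 3)*(a - 2)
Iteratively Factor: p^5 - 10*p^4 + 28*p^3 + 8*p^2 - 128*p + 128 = (p - 4)*(p^4 - 6*p^3 + 4*p^2 + 24*p - 32) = (p - 4)*(p - 2)*(p^3 - 4*p^2 - 4*p + 16) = (p - 4)*(p - 2)*(p + 2)*(p^2 - 6*p + 8) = (p - 4)^2*(p - 2)*(p + 2)*(p - 2)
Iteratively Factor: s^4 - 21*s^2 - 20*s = (s)*(s^3 - 21*s - 20) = s*(s + 4)*(s^2 - 4*s - 5) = s*(s - 5)*(s + 4)*(s + 1)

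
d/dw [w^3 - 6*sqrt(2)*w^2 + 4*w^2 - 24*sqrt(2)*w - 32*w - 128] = 3*w^2 - 12*sqrt(2)*w + 8*w - 24*sqrt(2) - 32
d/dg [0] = 0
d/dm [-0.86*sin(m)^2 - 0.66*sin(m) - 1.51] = -(1.72*sin(m) + 0.66)*cos(m)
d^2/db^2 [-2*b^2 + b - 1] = -4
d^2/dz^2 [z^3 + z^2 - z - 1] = 6*z + 2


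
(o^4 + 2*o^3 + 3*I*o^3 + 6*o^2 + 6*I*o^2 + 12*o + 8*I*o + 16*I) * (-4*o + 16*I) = -4*o^5 - 8*o^4 + 4*I*o^4 - 72*o^3 + 8*I*o^3 - 144*o^2 + 64*I*o^2 - 128*o + 128*I*o - 256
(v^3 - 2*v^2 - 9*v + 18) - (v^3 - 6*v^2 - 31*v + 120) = 4*v^2 + 22*v - 102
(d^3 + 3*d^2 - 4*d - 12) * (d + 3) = d^4 + 6*d^3 + 5*d^2 - 24*d - 36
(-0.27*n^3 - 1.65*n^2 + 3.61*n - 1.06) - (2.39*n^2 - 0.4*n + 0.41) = -0.27*n^3 - 4.04*n^2 + 4.01*n - 1.47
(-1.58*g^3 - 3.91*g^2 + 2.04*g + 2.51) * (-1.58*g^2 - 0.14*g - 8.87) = 2.4964*g^5 + 6.399*g^4 + 11.3388*g^3 + 30.4303*g^2 - 18.4462*g - 22.2637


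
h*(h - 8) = h^2 - 8*h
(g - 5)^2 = g^2 - 10*g + 25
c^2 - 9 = (c - 3)*(c + 3)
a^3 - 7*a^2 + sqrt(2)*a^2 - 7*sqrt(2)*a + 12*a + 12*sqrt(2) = (a - 4)*(a - 3)*(a + sqrt(2))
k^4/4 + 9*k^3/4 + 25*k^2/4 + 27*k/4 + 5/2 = (k/4 + 1/2)*(k + 1)^2*(k + 5)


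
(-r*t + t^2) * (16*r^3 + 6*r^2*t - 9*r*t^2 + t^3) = -16*r^4*t + 10*r^3*t^2 + 15*r^2*t^3 - 10*r*t^4 + t^5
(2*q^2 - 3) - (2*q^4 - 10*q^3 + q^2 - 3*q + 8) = -2*q^4 + 10*q^3 + q^2 + 3*q - 11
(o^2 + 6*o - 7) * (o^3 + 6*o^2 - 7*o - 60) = o^5 + 12*o^4 + 22*o^3 - 144*o^2 - 311*o + 420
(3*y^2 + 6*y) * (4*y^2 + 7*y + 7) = 12*y^4 + 45*y^3 + 63*y^2 + 42*y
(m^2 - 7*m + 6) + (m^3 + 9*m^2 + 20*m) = m^3 + 10*m^2 + 13*m + 6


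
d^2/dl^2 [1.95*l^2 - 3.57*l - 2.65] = 3.90000000000000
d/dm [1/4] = 0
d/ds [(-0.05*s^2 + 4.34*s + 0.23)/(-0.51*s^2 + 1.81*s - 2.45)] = (2.1229*s^2 + 0.4796*s - 11.0493)/(0.2601*s^4 - 1.8462*s^3 + 5.7751*s^2 - 8.869*s + 6.0025)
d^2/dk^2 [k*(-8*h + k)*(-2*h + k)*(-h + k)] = 52*h^2 - 66*h*k + 12*k^2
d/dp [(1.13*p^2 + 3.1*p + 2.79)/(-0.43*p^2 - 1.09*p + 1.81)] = (0.1013*p^2 + 6.49*p + 8.6521)/(0.1849*p^4 + 0.9374*p^3 - 0.3685*p^2 - 3.9458*p + 3.2761)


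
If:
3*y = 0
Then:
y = 0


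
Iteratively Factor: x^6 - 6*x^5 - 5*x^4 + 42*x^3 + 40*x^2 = (x)*(x^5 - 6*x^4 - 5*x^3 + 42*x^2 + 40*x) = x*(x + 2)*(x^4 - 8*x^3 + 11*x^2 + 20*x) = x*(x + 1)*(x + 2)*(x^3 - 9*x^2 + 20*x) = x*(x - 5)*(x + 1)*(x + 2)*(x^2 - 4*x) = x*(x - 5)*(x - 4)*(x + 1)*(x + 2)*(x)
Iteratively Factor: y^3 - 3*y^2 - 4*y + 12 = (y - 3)*(y^2 - 4) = (y - 3)*(y - 2)*(y + 2)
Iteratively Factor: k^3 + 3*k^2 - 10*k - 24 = (k + 2)*(k^2 + k - 12) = (k - 3)*(k + 2)*(k + 4)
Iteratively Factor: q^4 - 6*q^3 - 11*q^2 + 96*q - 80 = (q - 1)*(q^3 - 5*q^2 - 16*q + 80) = (q - 4)*(q - 1)*(q^2 - q - 20) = (q - 5)*(q - 4)*(q - 1)*(q + 4)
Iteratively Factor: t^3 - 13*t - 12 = (t - 4)*(t^2 + 4*t + 3) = (t - 4)*(t + 1)*(t + 3)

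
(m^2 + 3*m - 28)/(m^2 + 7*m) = (m - 4)/m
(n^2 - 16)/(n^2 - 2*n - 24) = (n - 4)/(n - 6)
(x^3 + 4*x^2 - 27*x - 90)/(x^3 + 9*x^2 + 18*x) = (x - 5)/x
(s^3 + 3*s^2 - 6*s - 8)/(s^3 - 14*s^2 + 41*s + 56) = (s^2 + 2*s - 8)/(s^2 - 15*s + 56)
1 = 1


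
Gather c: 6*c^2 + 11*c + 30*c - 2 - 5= 6*c^2 + 41*c - 7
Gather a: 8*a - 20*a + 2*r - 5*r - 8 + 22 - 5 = -12*a - 3*r + 9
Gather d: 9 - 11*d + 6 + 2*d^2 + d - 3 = 2*d^2 - 10*d + 12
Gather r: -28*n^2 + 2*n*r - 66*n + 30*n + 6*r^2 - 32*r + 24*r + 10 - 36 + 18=-28*n^2 - 36*n + 6*r^2 + r*(2*n - 8) - 8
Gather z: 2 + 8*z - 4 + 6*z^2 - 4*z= 6*z^2 + 4*z - 2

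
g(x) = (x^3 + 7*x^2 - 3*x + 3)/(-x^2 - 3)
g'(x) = 2*x*(x^3 + 7*x^2 - 3*x + 3)/(-x^2 - 3)^2 + (3*x^2 + 14*x - 3)/(-x^2 - 3) = (-x^4 - 12*x^2 - 36*x + 9)/(x^4 + 6*x^2 + 9)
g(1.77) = -4.10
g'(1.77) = -2.72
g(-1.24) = -3.43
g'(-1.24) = 1.59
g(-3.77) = -3.50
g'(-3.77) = -0.77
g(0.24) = -0.88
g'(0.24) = -0.04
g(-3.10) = -3.95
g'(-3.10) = -0.55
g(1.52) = -3.41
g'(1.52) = -2.79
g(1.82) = -4.24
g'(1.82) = -2.69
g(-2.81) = -4.09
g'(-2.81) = -0.40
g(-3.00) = -4.00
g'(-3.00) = -0.50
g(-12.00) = 4.63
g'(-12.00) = -1.02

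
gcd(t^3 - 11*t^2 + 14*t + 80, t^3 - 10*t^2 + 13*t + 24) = t - 8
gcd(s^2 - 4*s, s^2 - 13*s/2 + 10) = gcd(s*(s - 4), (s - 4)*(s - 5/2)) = s - 4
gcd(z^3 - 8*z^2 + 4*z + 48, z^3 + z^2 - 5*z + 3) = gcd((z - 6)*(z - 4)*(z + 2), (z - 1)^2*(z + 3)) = 1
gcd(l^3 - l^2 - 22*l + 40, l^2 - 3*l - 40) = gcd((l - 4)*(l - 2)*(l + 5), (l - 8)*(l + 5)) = l + 5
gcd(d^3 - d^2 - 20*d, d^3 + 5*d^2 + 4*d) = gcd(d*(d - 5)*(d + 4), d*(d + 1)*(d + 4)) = d^2 + 4*d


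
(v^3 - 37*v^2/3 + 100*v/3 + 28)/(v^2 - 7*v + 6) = (3*v^2 - 19*v - 14)/(3*(v - 1))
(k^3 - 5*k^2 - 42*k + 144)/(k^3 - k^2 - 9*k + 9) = (k^2 - 2*k - 48)/(k^2 + 2*k - 3)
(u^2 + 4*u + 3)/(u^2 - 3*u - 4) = (u + 3)/(u - 4)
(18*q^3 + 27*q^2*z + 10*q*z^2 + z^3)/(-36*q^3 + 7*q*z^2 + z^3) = (q + z)/(-2*q + z)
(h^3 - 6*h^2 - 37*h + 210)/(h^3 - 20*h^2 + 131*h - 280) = (h + 6)/(h - 8)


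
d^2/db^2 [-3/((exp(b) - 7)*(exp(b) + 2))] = (-12*exp(3*b) + 45*exp(2*b) - 243*exp(b) + 210)*exp(b)/(exp(6*b) - 15*exp(5*b) + 33*exp(4*b) + 295*exp(3*b) - 462*exp(2*b) - 2940*exp(b) - 2744)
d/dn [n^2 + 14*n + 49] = 2*n + 14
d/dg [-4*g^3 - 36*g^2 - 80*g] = -12*g^2 - 72*g - 80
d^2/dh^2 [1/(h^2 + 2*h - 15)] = 2*(-h^2 - 2*h + 4*(h + 1)^2 + 15)/(h^2 + 2*h - 15)^3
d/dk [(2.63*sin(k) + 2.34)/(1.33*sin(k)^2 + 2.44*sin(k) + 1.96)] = (-6.2244*sin(k) + 1.74895*cos(2*k) - 2.30375)*cos(k)/(1.33*sin(k)^2 + 2.44*sin(k) + 1.96)^2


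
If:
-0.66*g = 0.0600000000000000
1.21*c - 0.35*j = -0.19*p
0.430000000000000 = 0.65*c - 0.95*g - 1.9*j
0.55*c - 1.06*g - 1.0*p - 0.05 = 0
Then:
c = -0.06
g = -0.09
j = -0.20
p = 0.01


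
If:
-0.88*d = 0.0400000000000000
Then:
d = -0.05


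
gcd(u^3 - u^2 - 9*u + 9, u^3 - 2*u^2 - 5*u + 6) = u^2 - 4*u + 3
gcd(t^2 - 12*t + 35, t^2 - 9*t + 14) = t - 7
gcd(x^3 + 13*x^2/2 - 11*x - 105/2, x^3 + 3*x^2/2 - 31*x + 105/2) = x^2 + 4*x - 21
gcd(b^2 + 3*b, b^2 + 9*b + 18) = b + 3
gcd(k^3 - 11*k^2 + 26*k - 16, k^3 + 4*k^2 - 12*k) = k - 2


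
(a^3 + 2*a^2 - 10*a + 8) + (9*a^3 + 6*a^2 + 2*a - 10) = 10*a^3 + 8*a^2 - 8*a - 2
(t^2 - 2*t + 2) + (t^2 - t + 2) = 2*t^2 - 3*t + 4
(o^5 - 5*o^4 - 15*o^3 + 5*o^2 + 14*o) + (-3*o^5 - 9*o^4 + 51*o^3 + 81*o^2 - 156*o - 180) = -2*o^5 - 14*o^4 + 36*o^3 + 86*o^2 - 142*o - 180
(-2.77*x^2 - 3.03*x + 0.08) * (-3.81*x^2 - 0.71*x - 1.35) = 10.5537*x^4 + 13.511*x^3 + 5.586*x^2 + 4.0337*x - 0.108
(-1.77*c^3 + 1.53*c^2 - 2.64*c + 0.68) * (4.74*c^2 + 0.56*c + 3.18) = -8.3898*c^5 + 6.261*c^4 - 17.2854*c^3 + 6.6102*c^2 - 8.0144*c + 2.1624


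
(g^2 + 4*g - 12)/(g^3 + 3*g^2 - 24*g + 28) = (g + 6)/(g^2 + 5*g - 14)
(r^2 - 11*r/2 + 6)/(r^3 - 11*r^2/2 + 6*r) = 1/r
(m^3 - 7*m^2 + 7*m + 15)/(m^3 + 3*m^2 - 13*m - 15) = (m - 5)/(m + 5)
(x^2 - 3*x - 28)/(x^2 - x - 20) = (x - 7)/(x - 5)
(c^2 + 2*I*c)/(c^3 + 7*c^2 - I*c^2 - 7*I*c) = (c + 2*I)/(c^2 + c*(7 - I) - 7*I)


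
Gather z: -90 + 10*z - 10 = 10*z - 100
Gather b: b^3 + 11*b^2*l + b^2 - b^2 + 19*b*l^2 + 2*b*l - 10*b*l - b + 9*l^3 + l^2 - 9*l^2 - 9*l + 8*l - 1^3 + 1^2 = b^3 + 11*b^2*l + b*(19*l^2 - 8*l - 1) + 9*l^3 - 8*l^2 - l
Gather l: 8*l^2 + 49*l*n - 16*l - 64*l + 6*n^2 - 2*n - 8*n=8*l^2 + l*(49*n - 80) + 6*n^2 - 10*n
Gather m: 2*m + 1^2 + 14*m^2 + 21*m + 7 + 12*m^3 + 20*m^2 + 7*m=12*m^3 + 34*m^2 + 30*m + 8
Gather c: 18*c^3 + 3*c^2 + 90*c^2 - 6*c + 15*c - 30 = 18*c^3 + 93*c^2 + 9*c - 30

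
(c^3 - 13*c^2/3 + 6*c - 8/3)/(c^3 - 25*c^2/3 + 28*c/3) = (c^2 - 3*c + 2)/(c*(c - 7))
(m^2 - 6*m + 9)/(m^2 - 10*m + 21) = (m - 3)/(m - 7)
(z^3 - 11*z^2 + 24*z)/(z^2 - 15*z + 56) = z*(z - 3)/(z - 7)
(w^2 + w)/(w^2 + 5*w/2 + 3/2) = 2*w/(2*w + 3)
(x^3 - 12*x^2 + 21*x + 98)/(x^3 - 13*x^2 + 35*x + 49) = (x + 2)/(x + 1)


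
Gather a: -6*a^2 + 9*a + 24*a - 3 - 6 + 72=-6*a^2 + 33*a + 63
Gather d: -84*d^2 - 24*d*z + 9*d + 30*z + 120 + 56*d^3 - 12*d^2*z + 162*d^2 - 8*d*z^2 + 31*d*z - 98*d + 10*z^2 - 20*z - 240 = 56*d^3 + d^2*(78 - 12*z) + d*(-8*z^2 + 7*z - 89) + 10*z^2 + 10*z - 120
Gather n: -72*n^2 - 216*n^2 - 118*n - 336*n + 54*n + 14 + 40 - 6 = -288*n^2 - 400*n + 48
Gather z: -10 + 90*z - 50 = 90*z - 60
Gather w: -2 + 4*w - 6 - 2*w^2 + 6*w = -2*w^2 + 10*w - 8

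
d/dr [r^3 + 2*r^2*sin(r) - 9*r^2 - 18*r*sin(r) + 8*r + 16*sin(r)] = 2*r^2*cos(r) + 3*r^2 + 4*r*sin(r) - 18*r*cos(r) - 18*r - 18*sin(r) + 16*cos(r) + 8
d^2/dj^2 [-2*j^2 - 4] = -4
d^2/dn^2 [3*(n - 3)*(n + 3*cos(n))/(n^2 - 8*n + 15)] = 3*(-3*n^2*cos(n) + 6*n*sin(n) + 30*n*cos(n) - 30*sin(n) - 69*cos(n) + 10)/(n^3 - 15*n^2 + 75*n - 125)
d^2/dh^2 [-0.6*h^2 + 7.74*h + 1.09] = -1.20000000000000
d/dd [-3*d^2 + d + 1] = 1 - 6*d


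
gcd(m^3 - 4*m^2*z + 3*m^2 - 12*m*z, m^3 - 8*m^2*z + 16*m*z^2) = -m^2 + 4*m*z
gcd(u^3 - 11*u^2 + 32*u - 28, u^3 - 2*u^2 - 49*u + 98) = u^2 - 9*u + 14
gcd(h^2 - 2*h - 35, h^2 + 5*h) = h + 5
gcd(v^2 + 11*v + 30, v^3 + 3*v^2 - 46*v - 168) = v + 6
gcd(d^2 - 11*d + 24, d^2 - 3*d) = d - 3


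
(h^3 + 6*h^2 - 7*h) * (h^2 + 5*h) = h^5 + 11*h^4 + 23*h^3 - 35*h^2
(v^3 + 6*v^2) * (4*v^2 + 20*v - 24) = 4*v^5 + 44*v^4 + 96*v^3 - 144*v^2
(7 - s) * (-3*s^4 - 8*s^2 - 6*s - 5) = 3*s^5 - 21*s^4 + 8*s^3 - 50*s^2 - 37*s - 35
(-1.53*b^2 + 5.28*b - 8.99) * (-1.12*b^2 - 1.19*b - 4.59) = 1.7136*b^4 - 4.0929*b^3 + 10.8083*b^2 - 13.5371*b + 41.2641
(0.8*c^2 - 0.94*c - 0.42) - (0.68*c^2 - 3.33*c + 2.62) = 0.12*c^2 + 2.39*c - 3.04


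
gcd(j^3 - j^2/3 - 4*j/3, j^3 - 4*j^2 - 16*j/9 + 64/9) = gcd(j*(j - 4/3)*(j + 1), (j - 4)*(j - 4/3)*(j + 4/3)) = j - 4/3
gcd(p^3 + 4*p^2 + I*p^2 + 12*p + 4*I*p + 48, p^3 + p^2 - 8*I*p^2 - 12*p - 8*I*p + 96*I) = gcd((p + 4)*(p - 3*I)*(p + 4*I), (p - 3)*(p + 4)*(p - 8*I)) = p + 4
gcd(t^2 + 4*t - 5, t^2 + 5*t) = t + 5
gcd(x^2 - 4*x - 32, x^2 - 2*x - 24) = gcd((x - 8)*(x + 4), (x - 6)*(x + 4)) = x + 4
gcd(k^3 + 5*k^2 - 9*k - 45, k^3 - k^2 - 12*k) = k + 3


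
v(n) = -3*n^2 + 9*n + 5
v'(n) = 9 - 6*n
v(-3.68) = -68.75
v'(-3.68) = 31.08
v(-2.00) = -25.00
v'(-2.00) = 21.00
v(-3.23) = -55.37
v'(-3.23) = 28.38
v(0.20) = 6.68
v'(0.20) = 7.80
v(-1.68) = -18.59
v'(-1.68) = 19.08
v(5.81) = -43.98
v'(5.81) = -25.86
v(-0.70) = -2.77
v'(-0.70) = 13.20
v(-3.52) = -63.85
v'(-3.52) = 30.12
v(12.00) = -319.00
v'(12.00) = -63.00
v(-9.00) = -319.00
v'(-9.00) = 63.00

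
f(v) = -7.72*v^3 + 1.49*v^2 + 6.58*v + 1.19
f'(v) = -23.16*v^2 + 2.98*v + 6.58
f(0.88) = 2.87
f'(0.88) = -8.73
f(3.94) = -421.93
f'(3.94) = -341.21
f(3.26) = -228.99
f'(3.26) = -229.84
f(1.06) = 0.64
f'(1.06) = -16.28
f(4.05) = -460.56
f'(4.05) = -361.23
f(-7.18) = 2888.29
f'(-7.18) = -1208.77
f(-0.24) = -0.20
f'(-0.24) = 4.53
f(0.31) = 3.14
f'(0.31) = 5.28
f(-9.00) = 5690.54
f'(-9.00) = -1896.20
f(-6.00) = 1682.87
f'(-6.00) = -845.06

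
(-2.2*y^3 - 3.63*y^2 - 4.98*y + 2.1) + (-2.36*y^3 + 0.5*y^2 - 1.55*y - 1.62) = -4.56*y^3 - 3.13*y^2 - 6.53*y + 0.48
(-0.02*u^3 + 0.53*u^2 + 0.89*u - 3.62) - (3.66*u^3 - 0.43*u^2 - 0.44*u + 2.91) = -3.68*u^3 + 0.96*u^2 + 1.33*u - 6.53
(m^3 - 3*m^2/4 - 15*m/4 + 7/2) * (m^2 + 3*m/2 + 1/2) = m^5 + 3*m^4/4 - 35*m^3/8 - 5*m^2/2 + 27*m/8 + 7/4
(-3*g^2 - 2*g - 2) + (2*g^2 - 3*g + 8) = -g^2 - 5*g + 6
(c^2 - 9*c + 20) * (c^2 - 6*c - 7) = c^4 - 15*c^3 + 67*c^2 - 57*c - 140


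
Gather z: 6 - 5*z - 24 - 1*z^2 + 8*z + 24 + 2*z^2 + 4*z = z^2 + 7*z + 6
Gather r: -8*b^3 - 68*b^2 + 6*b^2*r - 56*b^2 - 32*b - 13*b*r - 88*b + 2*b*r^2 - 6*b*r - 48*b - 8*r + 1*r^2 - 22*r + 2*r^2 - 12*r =-8*b^3 - 124*b^2 - 168*b + r^2*(2*b + 3) + r*(6*b^2 - 19*b - 42)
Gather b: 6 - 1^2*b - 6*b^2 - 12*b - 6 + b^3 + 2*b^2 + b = b^3 - 4*b^2 - 12*b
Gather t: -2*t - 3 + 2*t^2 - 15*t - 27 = 2*t^2 - 17*t - 30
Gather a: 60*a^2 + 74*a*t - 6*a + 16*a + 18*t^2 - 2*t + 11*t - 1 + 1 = 60*a^2 + a*(74*t + 10) + 18*t^2 + 9*t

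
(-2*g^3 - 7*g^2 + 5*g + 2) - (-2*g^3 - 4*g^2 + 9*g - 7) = -3*g^2 - 4*g + 9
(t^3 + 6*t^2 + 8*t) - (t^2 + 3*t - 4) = t^3 + 5*t^2 + 5*t + 4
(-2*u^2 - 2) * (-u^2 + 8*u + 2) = 2*u^4 - 16*u^3 - 2*u^2 - 16*u - 4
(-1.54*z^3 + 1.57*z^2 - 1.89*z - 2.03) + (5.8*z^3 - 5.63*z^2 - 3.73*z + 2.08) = 4.26*z^3 - 4.06*z^2 - 5.62*z + 0.0500000000000003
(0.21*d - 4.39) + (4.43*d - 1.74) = 4.64*d - 6.13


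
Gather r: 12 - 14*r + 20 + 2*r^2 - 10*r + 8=2*r^2 - 24*r + 40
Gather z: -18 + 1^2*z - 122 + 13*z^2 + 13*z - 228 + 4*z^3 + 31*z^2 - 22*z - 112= 4*z^3 + 44*z^2 - 8*z - 480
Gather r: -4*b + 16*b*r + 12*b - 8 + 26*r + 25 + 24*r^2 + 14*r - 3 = 8*b + 24*r^2 + r*(16*b + 40) + 14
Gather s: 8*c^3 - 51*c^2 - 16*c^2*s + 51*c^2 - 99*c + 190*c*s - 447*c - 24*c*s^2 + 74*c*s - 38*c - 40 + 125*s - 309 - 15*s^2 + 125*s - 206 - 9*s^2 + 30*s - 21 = 8*c^3 - 584*c + s^2*(-24*c - 24) + s*(-16*c^2 + 264*c + 280) - 576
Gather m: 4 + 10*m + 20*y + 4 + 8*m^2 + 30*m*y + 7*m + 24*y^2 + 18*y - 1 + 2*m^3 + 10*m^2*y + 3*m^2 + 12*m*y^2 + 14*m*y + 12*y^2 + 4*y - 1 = 2*m^3 + m^2*(10*y + 11) + m*(12*y^2 + 44*y + 17) + 36*y^2 + 42*y + 6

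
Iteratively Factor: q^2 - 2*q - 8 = (q + 2)*(q - 4)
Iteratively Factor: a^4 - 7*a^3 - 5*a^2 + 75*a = (a - 5)*(a^3 - 2*a^2 - 15*a) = a*(a - 5)*(a^2 - 2*a - 15) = a*(a - 5)^2*(a + 3)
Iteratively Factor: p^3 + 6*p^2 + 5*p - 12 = (p + 4)*(p^2 + 2*p - 3) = (p - 1)*(p + 4)*(p + 3)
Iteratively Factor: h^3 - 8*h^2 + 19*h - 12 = (h - 3)*(h^2 - 5*h + 4) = (h - 4)*(h - 3)*(h - 1)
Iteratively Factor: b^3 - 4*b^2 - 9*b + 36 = (b - 4)*(b^2 - 9) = (b - 4)*(b + 3)*(b - 3)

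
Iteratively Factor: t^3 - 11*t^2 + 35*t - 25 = (t - 5)*(t^2 - 6*t + 5) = (t - 5)^2*(t - 1)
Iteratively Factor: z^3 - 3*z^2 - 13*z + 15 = (z - 1)*(z^2 - 2*z - 15) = (z - 1)*(z + 3)*(z - 5)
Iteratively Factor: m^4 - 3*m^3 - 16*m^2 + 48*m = (m - 4)*(m^3 + m^2 - 12*m) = (m - 4)*(m + 4)*(m^2 - 3*m) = m*(m - 4)*(m + 4)*(m - 3)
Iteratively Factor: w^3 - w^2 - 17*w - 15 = (w + 1)*(w^2 - 2*w - 15) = (w - 5)*(w + 1)*(w + 3)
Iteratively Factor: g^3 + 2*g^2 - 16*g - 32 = (g - 4)*(g^2 + 6*g + 8) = (g - 4)*(g + 2)*(g + 4)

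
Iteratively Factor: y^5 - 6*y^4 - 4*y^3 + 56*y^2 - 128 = (y + 2)*(y^4 - 8*y^3 + 12*y^2 + 32*y - 64) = (y + 2)^2*(y^3 - 10*y^2 + 32*y - 32) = (y - 4)*(y + 2)^2*(y^2 - 6*y + 8) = (y - 4)*(y - 2)*(y + 2)^2*(y - 4)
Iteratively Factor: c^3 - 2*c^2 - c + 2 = (c - 1)*(c^2 - c - 2) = (c - 2)*(c - 1)*(c + 1)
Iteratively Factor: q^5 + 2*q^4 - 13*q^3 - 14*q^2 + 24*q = (q)*(q^4 + 2*q^3 - 13*q^2 - 14*q + 24) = q*(q + 4)*(q^3 - 2*q^2 - 5*q + 6) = q*(q + 2)*(q + 4)*(q^2 - 4*q + 3) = q*(q - 1)*(q + 2)*(q + 4)*(q - 3)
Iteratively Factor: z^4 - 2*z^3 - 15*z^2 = (z + 3)*(z^3 - 5*z^2) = z*(z + 3)*(z^2 - 5*z) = z^2*(z + 3)*(z - 5)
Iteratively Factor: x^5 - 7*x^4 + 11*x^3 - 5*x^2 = (x - 5)*(x^4 - 2*x^3 + x^2) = (x - 5)*(x - 1)*(x^3 - x^2) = x*(x - 5)*(x - 1)*(x^2 - x) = x^2*(x - 5)*(x - 1)*(x - 1)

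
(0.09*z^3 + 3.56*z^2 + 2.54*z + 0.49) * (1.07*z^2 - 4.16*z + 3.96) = 0.0963*z^5 + 3.4348*z^4 - 11.7354*z^3 + 4.0555*z^2 + 8.02*z + 1.9404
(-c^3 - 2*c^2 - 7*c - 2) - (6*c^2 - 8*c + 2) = -c^3 - 8*c^2 + c - 4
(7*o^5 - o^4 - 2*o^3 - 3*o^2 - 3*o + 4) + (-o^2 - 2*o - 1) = 7*o^5 - o^4 - 2*o^3 - 4*o^2 - 5*o + 3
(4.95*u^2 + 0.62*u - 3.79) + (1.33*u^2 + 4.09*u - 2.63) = 6.28*u^2 + 4.71*u - 6.42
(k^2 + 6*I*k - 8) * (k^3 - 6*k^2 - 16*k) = k^5 - 6*k^4 + 6*I*k^4 - 24*k^3 - 36*I*k^3 + 48*k^2 - 96*I*k^2 + 128*k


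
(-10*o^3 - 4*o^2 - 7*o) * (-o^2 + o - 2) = 10*o^5 - 6*o^4 + 23*o^3 + o^2 + 14*o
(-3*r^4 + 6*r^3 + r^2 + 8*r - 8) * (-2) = 6*r^4 - 12*r^3 - 2*r^2 - 16*r + 16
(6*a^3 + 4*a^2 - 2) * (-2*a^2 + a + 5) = -12*a^5 - 2*a^4 + 34*a^3 + 24*a^2 - 2*a - 10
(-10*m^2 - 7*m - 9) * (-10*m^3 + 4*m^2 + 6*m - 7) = 100*m^5 + 30*m^4 + 2*m^3 - 8*m^2 - 5*m + 63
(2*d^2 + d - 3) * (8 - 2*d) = -4*d^3 + 14*d^2 + 14*d - 24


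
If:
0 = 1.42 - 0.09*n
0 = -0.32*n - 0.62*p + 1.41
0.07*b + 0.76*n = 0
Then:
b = -171.30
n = 15.78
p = -5.87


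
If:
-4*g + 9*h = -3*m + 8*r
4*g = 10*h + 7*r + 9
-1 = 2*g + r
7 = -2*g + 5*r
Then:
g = -1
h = -2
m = 22/3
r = 1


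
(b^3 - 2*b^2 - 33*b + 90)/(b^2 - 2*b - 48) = (b^2 - 8*b + 15)/(b - 8)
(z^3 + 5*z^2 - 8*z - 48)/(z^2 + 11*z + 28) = (z^2 + z - 12)/(z + 7)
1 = 1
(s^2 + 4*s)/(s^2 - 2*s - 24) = s/(s - 6)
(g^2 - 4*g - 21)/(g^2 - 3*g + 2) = (g^2 - 4*g - 21)/(g^2 - 3*g + 2)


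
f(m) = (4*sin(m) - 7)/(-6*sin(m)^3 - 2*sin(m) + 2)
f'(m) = (18*sin(m)^2*cos(m) + 2*cos(m))*(4*sin(m) - 7)/(-6*sin(m)^3 - 2*sin(m) + 2)^2 + 4*cos(m)/(-6*sin(m)^3 - 2*sin(m) + 2)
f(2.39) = 3.35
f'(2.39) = 22.21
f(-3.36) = -4.07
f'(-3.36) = 4.92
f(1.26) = 0.63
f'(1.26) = -0.93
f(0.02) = -3.53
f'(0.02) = -1.57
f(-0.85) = -1.65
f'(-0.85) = -1.76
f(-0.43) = -2.65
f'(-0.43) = -2.67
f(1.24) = 0.65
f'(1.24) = -1.03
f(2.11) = 1.02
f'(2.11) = 2.86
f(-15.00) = -1.94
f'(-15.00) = 2.25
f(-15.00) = -1.94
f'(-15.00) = 2.25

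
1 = 1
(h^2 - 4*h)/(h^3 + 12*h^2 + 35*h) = (h - 4)/(h^2 + 12*h + 35)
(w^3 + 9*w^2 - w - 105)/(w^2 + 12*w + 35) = w - 3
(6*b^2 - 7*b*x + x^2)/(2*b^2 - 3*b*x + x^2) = (-6*b + x)/(-2*b + x)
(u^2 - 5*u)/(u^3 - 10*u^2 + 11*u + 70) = u/(u^2 - 5*u - 14)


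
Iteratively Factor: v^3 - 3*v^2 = (v - 3)*(v^2) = v*(v - 3)*(v)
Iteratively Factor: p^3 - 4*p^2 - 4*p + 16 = (p - 2)*(p^2 - 2*p - 8) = (p - 2)*(p + 2)*(p - 4)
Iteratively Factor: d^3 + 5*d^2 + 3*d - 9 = (d - 1)*(d^2 + 6*d + 9) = (d - 1)*(d + 3)*(d + 3)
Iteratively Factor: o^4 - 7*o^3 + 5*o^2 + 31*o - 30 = (o - 3)*(o^3 - 4*o^2 - 7*o + 10) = (o - 3)*(o + 2)*(o^2 - 6*o + 5) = (o - 3)*(o - 1)*(o + 2)*(o - 5)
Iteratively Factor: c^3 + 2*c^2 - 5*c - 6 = (c + 3)*(c^2 - c - 2) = (c + 1)*(c + 3)*(c - 2)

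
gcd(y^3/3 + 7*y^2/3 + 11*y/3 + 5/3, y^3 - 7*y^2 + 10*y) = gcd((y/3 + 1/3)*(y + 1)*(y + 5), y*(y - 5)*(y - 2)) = 1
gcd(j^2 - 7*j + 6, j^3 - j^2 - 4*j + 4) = j - 1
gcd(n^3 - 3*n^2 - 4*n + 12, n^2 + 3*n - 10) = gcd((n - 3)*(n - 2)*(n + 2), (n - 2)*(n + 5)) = n - 2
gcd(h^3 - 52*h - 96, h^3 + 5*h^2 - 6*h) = h + 6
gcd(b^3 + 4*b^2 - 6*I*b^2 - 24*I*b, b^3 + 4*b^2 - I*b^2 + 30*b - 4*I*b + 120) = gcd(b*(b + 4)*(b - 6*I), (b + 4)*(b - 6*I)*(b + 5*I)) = b^2 + b*(4 - 6*I) - 24*I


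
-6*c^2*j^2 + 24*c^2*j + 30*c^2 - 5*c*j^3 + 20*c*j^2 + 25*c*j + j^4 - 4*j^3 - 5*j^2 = (-6*c + j)*(c + j)*(j - 5)*(j + 1)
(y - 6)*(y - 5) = y^2 - 11*y + 30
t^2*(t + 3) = t^3 + 3*t^2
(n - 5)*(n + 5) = n^2 - 25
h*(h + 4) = h^2 + 4*h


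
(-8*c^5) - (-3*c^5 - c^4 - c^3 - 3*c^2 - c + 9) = -5*c^5 + c^4 + c^3 + 3*c^2 + c - 9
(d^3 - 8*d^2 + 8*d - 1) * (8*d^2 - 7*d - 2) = 8*d^5 - 71*d^4 + 118*d^3 - 48*d^2 - 9*d + 2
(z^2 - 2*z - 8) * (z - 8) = z^3 - 10*z^2 + 8*z + 64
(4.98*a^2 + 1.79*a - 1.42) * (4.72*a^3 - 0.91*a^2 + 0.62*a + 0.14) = 23.5056*a^5 + 3.917*a^4 - 5.2437*a^3 + 3.0992*a^2 - 0.6298*a - 0.1988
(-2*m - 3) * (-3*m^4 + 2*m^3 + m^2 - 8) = 6*m^5 + 5*m^4 - 8*m^3 - 3*m^2 + 16*m + 24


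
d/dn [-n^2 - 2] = -2*n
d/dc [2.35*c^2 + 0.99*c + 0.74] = 4.7*c + 0.99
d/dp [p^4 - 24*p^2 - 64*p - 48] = 4*p^3 - 48*p - 64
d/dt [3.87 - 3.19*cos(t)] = 3.19*sin(t)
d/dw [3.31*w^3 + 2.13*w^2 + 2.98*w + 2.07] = 9.93*w^2 + 4.26*w + 2.98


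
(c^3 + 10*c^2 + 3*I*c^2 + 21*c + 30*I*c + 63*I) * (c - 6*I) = c^4 + 10*c^3 - 3*I*c^3 + 39*c^2 - 30*I*c^2 + 180*c - 63*I*c + 378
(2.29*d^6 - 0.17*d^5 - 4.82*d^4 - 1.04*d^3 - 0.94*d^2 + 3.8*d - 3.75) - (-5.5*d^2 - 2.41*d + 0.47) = 2.29*d^6 - 0.17*d^5 - 4.82*d^4 - 1.04*d^3 + 4.56*d^2 + 6.21*d - 4.22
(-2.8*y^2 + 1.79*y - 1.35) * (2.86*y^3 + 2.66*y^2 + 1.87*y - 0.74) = -8.008*y^5 - 2.3286*y^4 - 4.3356*y^3 + 1.8283*y^2 - 3.8491*y + 0.999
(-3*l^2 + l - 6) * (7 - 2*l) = 6*l^3 - 23*l^2 + 19*l - 42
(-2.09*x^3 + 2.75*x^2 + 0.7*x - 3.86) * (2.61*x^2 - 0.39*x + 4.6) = -5.4549*x^5 + 7.9926*x^4 - 8.8595*x^3 + 2.3024*x^2 + 4.7254*x - 17.756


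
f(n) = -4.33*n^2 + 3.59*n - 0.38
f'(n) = 3.59 - 8.66*n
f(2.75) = -23.25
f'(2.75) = -20.22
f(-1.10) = -9.57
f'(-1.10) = 13.12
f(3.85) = -50.74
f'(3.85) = -29.75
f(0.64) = 0.14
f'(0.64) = -1.95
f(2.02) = -10.80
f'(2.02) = -13.90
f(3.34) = -36.69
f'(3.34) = -25.33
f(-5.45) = -148.56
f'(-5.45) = 50.79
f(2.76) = -23.46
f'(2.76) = -20.31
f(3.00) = -28.58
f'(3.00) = -22.39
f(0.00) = -0.38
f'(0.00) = 3.59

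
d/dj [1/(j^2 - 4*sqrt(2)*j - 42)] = 2*(-j + 2*sqrt(2))/(-j^2 + 4*sqrt(2)*j + 42)^2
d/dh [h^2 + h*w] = 2*h + w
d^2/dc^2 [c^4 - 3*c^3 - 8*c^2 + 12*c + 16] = 12*c^2 - 18*c - 16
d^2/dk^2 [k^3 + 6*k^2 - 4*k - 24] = 6*k + 12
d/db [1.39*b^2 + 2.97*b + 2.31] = 2.78*b + 2.97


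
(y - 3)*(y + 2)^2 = y^3 + y^2 - 8*y - 12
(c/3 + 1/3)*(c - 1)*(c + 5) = c^3/3 + 5*c^2/3 - c/3 - 5/3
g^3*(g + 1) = g^4 + g^3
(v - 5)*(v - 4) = v^2 - 9*v + 20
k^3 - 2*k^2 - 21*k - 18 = (k - 6)*(k + 1)*(k + 3)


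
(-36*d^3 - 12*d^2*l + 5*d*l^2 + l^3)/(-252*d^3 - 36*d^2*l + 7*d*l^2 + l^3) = (6*d^2 + d*l - l^2)/(42*d^2 - d*l - l^2)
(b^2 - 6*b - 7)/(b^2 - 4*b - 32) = (-b^2 + 6*b + 7)/(-b^2 + 4*b + 32)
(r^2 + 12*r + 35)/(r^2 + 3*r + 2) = (r^2 + 12*r + 35)/(r^2 + 3*r + 2)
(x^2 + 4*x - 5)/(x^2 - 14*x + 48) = (x^2 + 4*x - 5)/(x^2 - 14*x + 48)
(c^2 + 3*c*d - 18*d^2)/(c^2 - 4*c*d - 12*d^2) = (-c^2 - 3*c*d + 18*d^2)/(-c^2 + 4*c*d + 12*d^2)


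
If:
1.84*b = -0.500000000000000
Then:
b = -0.27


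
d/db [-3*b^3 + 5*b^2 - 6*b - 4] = -9*b^2 + 10*b - 6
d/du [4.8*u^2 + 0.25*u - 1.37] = 9.6*u + 0.25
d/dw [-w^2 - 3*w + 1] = -2*w - 3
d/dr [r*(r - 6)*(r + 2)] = 3*r^2 - 8*r - 12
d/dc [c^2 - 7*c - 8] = 2*c - 7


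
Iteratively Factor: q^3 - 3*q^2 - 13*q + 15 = (q - 5)*(q^2 + 2*q - 3) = (q - 5)*(q - 1)*(q + 3)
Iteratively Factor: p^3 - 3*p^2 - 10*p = (p)*(p^2 - 3*p - 10) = p*(p + 2)*(p - 5)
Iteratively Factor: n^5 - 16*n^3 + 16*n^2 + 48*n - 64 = (n - 2)*(n^4 + 2*n^3 - 12*n^2 - 8*n + 32) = (n - 2)^2*(n^3 + 4*n^2 - 4*n - 16) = (n - 2)^2*(n + 2)*(n^2 + 2*n - 8) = (n - 2)^2*(n + 2)*(n + 4)*(n - 2)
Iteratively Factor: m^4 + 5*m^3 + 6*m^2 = (m + 3)*(m^3 + 2*m^2) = m*(m + 3)*(m^2 + 2*m) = m^2*(m + 3)*(m + 2)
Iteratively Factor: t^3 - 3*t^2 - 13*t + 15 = (t - 5)*(t^2 + 2*t - 3) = (t - 5)*(t - 1)*(t + 3)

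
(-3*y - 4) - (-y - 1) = -2*y - 3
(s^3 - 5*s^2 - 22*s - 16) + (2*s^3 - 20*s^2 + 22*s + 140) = 3*s^3 - 25*s^2 + 124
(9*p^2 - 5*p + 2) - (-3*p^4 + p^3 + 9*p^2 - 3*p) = 3*p^4 - p^3 - 2*p + 2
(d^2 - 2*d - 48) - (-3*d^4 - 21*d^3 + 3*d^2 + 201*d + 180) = 3*d^4 + 21*d^3 - 2*d^2 - 203*d - 228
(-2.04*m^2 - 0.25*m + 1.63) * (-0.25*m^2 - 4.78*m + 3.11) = 0.51*m^4 + 9.8137*m^3 - 5.5569*m^2 - 8.5689*m + 5.0693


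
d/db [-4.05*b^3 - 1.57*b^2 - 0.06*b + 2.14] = -12.15*b^2 - 3.14*b - 0.06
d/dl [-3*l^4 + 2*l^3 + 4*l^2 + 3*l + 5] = -12*l^3 + 6*l^2 + 8*l + 3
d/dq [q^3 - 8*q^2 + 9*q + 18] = 3*q^2 - 16*q + 9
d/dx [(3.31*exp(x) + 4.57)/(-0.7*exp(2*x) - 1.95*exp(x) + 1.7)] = (2.317*exp(2*x) + 6.398*exp(x) + 14.5385)*exp(x)/(0.49*exp(4*x) + 2.73*exp(3*x) + 1.4225*exp(2*x) - 6.63*exp(x) + 2.89)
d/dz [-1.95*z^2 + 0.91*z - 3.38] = 0.91 - 3.9*z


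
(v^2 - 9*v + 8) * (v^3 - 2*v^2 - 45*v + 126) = v^5 - 11*v^4 - 19*v^3 + 515*v^2 - 1494*v + 1008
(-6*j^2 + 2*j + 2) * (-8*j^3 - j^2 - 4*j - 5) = 48*j^5 - 10*j^4 + 6*j^3 + 20*j^2 - 18*j - 10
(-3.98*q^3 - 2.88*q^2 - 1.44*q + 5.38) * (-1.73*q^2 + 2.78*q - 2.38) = 6.8854*q^5 - 6.082*q^4 + 3.9572*q^3 - 6.4562*q^2 + 18.3836*q - 12.8044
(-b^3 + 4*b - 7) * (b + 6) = -b^4 - 6*b^3 + 4*b^2 + 17*b - 42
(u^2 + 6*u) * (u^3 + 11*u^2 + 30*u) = u^5 + 17*u^4 + 96*u^3 + 180*u^2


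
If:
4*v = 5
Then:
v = 5/4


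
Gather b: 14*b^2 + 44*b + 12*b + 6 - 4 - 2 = 14*b^2 + 56*b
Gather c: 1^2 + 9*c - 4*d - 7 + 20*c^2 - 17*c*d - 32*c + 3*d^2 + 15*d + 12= 20*c^2 + c*(-17*d - 23) + 3*d^2 + 11*d + 6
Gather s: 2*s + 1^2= 2*s + 1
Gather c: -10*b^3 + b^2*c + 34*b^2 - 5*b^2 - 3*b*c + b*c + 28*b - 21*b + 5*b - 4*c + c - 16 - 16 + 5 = -10*b^3 + 29*b^2 + 12*b + c*(b^2 - 2*b - 3) - 27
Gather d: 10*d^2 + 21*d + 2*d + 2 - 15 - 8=10*d^2 + 23*d - 21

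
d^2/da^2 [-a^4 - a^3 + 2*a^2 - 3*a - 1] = -12*a^2 - 6*a + 4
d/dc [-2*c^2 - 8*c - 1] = -4*c - 8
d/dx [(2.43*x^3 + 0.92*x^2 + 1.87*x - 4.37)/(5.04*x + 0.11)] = (24.4944*x^3 + 5.4387*x^2 + 0.202400000000001*x + 22.2305)/(25.4016*x^2 + 1.1088*x + 0.0121)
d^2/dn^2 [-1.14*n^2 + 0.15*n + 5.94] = -2.28000000000000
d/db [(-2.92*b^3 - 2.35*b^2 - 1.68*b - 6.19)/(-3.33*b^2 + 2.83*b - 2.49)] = (9.7236*b^4 - 16.5272*b^3 + 9.5675*b^2 - 29.5224*b + 21.7009)/(11.0889*b^4 - 18.8478*b^3 + 24.5923*b^2 - 14.0934*b + 6.2001)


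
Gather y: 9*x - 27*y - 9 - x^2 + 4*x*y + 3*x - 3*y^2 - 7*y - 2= -x^2 + 12*x - 3*y^2 + y*(4*x - 34) - 11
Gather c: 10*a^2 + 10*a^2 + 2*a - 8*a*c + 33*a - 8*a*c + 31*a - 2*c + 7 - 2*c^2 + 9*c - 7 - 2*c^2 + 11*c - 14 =20*a^2 + 66*a - 4*c^2 + c*(18 - 16*a) - 14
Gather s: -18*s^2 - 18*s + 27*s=-18*s^2 + 9*s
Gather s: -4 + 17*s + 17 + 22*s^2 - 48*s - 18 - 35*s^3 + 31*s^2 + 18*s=-35*s^3 + 53*s^2 - 13*s - 5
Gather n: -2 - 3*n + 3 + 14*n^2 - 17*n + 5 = 14*n^2 - 20*n + 6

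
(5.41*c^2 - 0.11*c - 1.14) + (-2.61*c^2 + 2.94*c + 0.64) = 2.8*c^2 + 2.83*c - 0.5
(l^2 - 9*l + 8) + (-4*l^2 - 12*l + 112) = -3*l^2 - 21*l + 120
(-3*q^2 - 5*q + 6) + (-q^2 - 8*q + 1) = -4*q^2 - 13*q + 7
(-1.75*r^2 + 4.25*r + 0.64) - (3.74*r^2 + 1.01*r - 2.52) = -5.49*r^2 + 3.24*r + 3.16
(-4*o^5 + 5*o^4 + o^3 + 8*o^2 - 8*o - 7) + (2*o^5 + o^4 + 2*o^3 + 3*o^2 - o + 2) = -2*o^5 + 6*o^4 + 3*o^3 + 11*o^2 - 9*o - 5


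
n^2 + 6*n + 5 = (n + 1)*(n + 5)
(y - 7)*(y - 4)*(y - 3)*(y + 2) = y^4 - 12*y^3 + 33*y^2 + 38*y - 168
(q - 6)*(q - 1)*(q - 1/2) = q^3 - 15*q^2/2 + 19*q/2 - 3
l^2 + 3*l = l*(l + 3)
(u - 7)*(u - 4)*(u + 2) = u^3 - 9*u^2 + 6*u + 56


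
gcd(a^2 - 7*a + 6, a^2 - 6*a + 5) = a - 1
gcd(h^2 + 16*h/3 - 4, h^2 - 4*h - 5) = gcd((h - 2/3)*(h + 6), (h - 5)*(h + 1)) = 1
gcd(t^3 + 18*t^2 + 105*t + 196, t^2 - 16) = t + 4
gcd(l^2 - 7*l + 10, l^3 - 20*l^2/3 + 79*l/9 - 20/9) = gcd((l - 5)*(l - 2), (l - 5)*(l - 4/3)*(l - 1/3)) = l - 5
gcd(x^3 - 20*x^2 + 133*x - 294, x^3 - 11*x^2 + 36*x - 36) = x - 6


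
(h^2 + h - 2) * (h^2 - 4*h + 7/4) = h^4 - 3*h^3 - 17*h^2/4 + 39*h/4 - 7/2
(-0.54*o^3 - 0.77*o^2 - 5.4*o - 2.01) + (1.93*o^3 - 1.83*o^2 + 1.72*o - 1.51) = 1.39*o^3 - 2.6*o^2 - 3.68*o - 3.52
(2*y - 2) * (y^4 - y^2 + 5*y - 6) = 2*y^5 - 2*y^4 - 2*y^3 + 12*y^2 - 22*y + 12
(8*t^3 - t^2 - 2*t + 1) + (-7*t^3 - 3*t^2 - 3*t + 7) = t^3 - 4*t^2 - 5*t + 8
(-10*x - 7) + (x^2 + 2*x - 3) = x^2 - 8*x - 10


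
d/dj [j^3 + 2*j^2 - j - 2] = 3*j^2 + 4*j - 1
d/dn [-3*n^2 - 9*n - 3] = -6*n - 9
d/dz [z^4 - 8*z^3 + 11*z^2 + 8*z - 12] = 4*z^3 - 24*z^2 + 22*z + 8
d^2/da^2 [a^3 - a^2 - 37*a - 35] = 6*a - 2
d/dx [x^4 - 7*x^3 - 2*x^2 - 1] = x*(4*x^2 - 21*x - 4)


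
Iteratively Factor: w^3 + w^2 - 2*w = (w - 1)*(w^2 + 2*w) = w*(w - 1)*(w + 2)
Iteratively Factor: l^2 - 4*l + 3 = (l - 1)*(l - 3)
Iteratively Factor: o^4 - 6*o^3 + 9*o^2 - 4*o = (o - 1)*(o^3 - 5*o^2 + 4*o) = (o - 4)*(o - 1)*(o^2 - o) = (o - 4)*(o - 1)^2*(o)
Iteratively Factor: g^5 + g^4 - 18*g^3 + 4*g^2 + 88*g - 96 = (g - 2)*(g^4 + 3*g^3 - 12*g^2 - 20*g + 48) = (g - 2)*(g + 4)*(g^3 - g^2 - 8*g + 12) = (g - 2)*(g + 3)*(g + 4)*(g^2 - 4*g + 4) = (g - 2)^2*(g + 3)*(g + 4)*(g - 2)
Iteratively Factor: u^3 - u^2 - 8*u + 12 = (u - 2)*(u^2 + u - 6) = (u - 2)*(u + 3)*(u - 2)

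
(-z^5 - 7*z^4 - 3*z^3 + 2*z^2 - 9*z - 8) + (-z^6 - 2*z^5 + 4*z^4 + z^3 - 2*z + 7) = -z^6 - 3*z^5 - 3*z^4 - 2*z^3 + 2*z^2 - 11*z - 1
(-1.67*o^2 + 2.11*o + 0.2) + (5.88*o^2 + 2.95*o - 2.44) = 4.21*o^2 + 5.06*o - 2.24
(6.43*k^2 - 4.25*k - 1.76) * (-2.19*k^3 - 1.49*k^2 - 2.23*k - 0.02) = -14.0817*k^5 - 0.273200000000001*k^4 - 4.152*k^3 + 11.9713*k^2 + 4.0098*k + 0.0352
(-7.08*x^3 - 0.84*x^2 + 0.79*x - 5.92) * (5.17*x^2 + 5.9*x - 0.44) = -36.6036*x^5 - 46.1148*x^4 + 2.2435*x^3 - 25.5758*x^2 - 35.2756*x + 2.6048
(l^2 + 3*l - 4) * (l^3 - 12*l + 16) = l^5 + 3*l^4 - 16*l^3 - 20*l^2 + 96*l - 64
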